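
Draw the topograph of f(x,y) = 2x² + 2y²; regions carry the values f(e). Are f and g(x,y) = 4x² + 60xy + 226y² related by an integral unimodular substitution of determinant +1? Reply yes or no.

D₁ = -16, D₂ = -16
f: reduced (well bottom): (2,0,2) with a≤c, −a<b≤a
g: translate: b→4 (≡60 mod 8), so (4,60,226)→(4,4,2)
g: flip: (4,4,2)→(2,-4,4)
g: translate: b→0 (≡-4 mod 4), so (2,-4,4)→(2,0,2)
g: reduced (well bottom): (2,0,2) with a≤c, −a<b≤a
reduced forms (2, 0, 2) vs (2, 0, 2) ⇒ equivalent

yes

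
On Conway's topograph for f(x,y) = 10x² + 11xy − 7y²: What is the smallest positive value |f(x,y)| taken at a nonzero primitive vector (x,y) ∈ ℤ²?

river: ρ → (-7,17,4)
river: ρ → (4,15,-11)
river: ρ → (-11,7,8)
river: ρ → (8,9,-10)
river: ρ → (-10,11,7)
river: ρ → (7,17,-4)
river: ρ → (-4,15,11)
river: ρ → (11,7,-8)
river: ρ → (-8,9,10)
river: ρ → (10,11,-7)
closes: descent 0, river 10
min |a| on river = 4

4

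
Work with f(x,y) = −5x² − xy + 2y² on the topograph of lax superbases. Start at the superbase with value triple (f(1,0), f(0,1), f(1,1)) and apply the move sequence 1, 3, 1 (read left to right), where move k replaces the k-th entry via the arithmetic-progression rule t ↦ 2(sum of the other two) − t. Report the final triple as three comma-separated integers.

start (-5,2,-4) = (f(1,0),f(0,1),f(1,1))
replace slot 1: 2·(2+(-4)) − (-5) = 1 → (1,2,-4)
replace slot 3: 2·(1+2) − (-4) = 10 → (1,2,10)
replace slot 1: 2·(2+10) − 1 = 23 → (23,2,10)

23,2,10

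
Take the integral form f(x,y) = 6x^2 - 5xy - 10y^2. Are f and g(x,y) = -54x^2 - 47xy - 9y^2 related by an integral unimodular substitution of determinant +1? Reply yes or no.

D₁ = 265, D₂ = 265
river cycle of f (length 22): (-10, 5, 6), (6, 7, -9), (-9, 11, 4), (4, 13, -6), (-6, 11, 6), (6, 13, -4), (-4, 11, 9), (9, 7, -6), (-6, 5, 10), (10, 15, -1), … (12 more)
river cycle of g (length 22): (-9, 11, 4), (4, 13, -6), (-6, 11, 6), (6, 13, -4), (-4, 11, 9), (9, 7, -6), (-6, 5, 10), (10, 15, -1), (-1, 15, 10), (10, 5, -6), … (12 more)
cycles coincide ⇒ equivalent

yes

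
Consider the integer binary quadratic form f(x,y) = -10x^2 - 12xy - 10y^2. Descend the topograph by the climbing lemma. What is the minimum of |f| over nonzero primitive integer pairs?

translate: b→-8 (≡12 mod 20), so (10,12,10)→(10,-8,8)
flip: (10,-8,8)→(8,8,10)
reduced (well bottom): (8,8,10) with a≤c, −a<b≤a
well minimum |f| = |-8| = 8 (negative-definite)

8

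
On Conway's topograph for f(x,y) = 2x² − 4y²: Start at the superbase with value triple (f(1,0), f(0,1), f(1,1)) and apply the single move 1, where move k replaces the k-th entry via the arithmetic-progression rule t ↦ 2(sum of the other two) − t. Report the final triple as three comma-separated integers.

start (2,-4,-2) = (f(1,0),f(0,1),f(1,1))
replace slot 1: 2·((-4)+(-2)) − 2 = -14 → (-14,-4,-2)

-14,-4,-2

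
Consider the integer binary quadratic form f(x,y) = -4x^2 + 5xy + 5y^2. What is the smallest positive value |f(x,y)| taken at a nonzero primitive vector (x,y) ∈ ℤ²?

river: ρ → (5,5,-4)
river: ρ → (-4,3,6)
river: ρ → (6,9,-1)
river: ρ → (-1,9,6)
river: ρ → (6,3,-4)
river: ρ → (-4,5,5)
closes: descent 0, river 6
min |a| on river = 1

1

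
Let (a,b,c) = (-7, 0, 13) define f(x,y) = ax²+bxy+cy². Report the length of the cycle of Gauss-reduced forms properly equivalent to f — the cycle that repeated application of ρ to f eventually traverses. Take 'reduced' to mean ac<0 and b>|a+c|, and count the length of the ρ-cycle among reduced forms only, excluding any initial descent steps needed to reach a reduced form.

D = 364, ⌊√D⌋ = 19
descent: ρ → (13,0,-7)
descent: ρ → (-7,14,6)  [lands on river]
river: ρ → (6,10,-11)
river: ρ → (-11,12,5)
river: ρ → (5,18,-2)
river: ρ → (-2,18,5)
river: ρ → (5,12,-11)
river: ρ → (-11,10,6)
river: ρ → (6,14,-7)
ρ-cycle length = 8 (tail of 2 descent steps not counted)

8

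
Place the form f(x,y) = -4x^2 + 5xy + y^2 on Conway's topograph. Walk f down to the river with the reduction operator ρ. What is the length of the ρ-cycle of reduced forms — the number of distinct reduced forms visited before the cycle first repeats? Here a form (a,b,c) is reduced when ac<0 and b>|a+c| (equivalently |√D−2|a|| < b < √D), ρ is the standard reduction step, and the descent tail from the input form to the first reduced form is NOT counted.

D = 41, ⌊√D⌋ = 6
river: ρ → (1,5,-4)
river: ρ → (-4,3,2)
river: ρ → (2,5,-2)
river: ρ → (-2,3,4)
river: ρ → (4,5,-1)
river: ρ → (-1,5,4)
river: ρ → (4,3,-2)
river: ρ → (-2,5,2)
river: ρ → (2,3,-4)
river: ρ → (-4,5,1)
ρ-cycle length = 10 (tail of 0 descent steps not counted)

10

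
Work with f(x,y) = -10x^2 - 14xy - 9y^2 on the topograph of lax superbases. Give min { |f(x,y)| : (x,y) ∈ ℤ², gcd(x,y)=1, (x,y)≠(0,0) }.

translate: b→-6 (≡14 mod 20), so (10,14,9)→(10,-6,5)
flip: (10,-6,5)→(5,6,10)
translate: b→-4 (≡6 mod 10), so (5,6,10)→(5,-4,9)
reduced (well bottom): (5,-4,9) with a≤c, −a<b≤a
well minimum |f| = |-5| = 5 (negative-definite)

5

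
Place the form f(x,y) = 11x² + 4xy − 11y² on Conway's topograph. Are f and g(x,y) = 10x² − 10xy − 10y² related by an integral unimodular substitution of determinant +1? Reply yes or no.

D₁ = 500, D₂ = 500
river cycle of f (length 10): (-11, 18, 4), (4, 22, -1), (-1, 22, 4), (4, 18, -11), (-11, 4, 11), (11, 18, -4), (-4, 22, 1), (1, 22, -4), (-4, 18, 11), (11, 4, -11)
river cycle of g (length 2): (-10, 10, 10), (10, 10, -10)
cycles differ ⇒ inequivalent

no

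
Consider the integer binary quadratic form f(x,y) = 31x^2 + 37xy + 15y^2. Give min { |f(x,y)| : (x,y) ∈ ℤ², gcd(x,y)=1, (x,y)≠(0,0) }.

translate: b→-25 (≡37 mod 62), so (31,37,15)→(31,-25,9)
flip: (31,-25,9)→(9,25,31)
translate: b→7 (≡25 mod 18), so (9,25,31)→(9,7,15)
reduced (well bottom): (9,7,15) with a≤c, −a<b≤a
well minimum = a = 9

9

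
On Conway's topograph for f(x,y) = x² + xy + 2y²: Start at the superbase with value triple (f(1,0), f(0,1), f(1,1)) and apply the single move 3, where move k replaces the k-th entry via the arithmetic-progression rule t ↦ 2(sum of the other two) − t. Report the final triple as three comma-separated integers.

start (1,2,4) = (f(1,0),f(0,1),f(1,1))
replace slot 3: 2·(1+2) − 4 = 2 → (1,2,2)

1,2,2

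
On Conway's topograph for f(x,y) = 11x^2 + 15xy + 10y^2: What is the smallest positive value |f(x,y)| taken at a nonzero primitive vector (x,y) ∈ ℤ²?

translate: b→-7 (≡15 mod 22), so (11,15,10)→(11,-7,6)
flip: (11,-7,6)→(6,7,11)
translate: b→-5 (≡7 mod 12), so (6,7,11)→(6,-5,10)
reduced (well bottom): (6,-5,10) with a≤c, −a<b≤a
well minimum = a = 6

6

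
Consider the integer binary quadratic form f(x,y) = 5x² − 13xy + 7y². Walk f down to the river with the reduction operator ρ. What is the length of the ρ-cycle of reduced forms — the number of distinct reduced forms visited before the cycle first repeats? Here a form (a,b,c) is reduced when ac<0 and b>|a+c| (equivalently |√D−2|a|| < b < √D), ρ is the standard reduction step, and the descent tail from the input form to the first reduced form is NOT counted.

D = 29, ⌊√D⌋ = 5
descent: ρ → (7,-1,-1)
descent: ρ → (-1,5,1)  [lands on river]
river: ρ → (1,5,-1)
ρ-cycle length = 2 (tail of 2 descent steps not counted)

2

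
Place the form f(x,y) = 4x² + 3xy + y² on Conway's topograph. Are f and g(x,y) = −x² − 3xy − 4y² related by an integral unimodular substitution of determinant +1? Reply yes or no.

D₁ = -7, D₂ = -7
f: flip: (4,3,1)→(1,-3,4)
f: translate: b→1 (≡-3 mod 2), so (1,-3,4)→(1,1,2)
f: reduced (well bottom): (1,1,2) with a≤c, −a<b≤a
g is negative-definite; reduce −g:
−g: translate: b→1 (≡3 mod 2), so (1,3,4)→(1,1,2)
−g: reduced (well bottom): (1,1,2) with a≤c, −a<b≤a
flip sign back: reduced form of g is (-1,-1,-2)
reduced forms (1, 1, 2) vs (-1, -1, -2) ⇒ inequivalent

no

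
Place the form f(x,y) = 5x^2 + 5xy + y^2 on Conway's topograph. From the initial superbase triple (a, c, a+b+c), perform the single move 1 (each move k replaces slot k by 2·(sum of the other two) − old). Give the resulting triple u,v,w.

start (5,1,11) = (f(1,0),f(0,1),f(1,1))
replace slot 1: 2·(1+11) − 5 = 19 → (19,1,11)

19,1,11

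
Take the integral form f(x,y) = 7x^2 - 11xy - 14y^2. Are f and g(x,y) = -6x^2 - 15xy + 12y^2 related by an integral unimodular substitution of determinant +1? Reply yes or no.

D₁ = 513, D₂ = 513
river cycle of f (length 16): (-14, 11, 7), (7, 17, -8), (-8, 15, 9), (9, 21, -2), (-2, 19, 19), (19, 19, -2), (-2, 21, 9), (9, 15, -8), (-8, 17, 7), (7, 11, -14), … (6 more)
river cycle of g (length 6): (12, 15, -6), (-6, 21, 3), (3, 21, -6), (-6, 15, 12), (12, 9, -9), (-9, 9, 12)
cycles differ ⇒ inequivalent

no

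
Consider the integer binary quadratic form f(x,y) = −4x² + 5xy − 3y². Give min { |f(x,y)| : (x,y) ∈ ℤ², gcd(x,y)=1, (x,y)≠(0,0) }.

translate: b→3 (≡-5 mod 8), so (4,-5,3)→(4,3,2)
flip: (4,3,2)→(2,-3,4)
translate: b→1 (≡-3 mod 4), so (2,-3,4)→(2,1,3)
reduced (well bottom): (2,1,3) with a≤c, −a<b≤a
well minimum |f| = |-2| = 2 (negative-definite)

2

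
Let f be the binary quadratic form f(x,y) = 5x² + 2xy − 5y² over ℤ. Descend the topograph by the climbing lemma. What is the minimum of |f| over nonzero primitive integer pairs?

river: ρ → (-5,8,2)
river: ρ → (2,8,-5)
river: ρ → (-5,2,5)
river: ρ → (5,8,-2)
river: ρ → (-2,8,5)
river: ρ → (5,2,-5)
closes: descent 0, river 6
min |a| on river = 2

2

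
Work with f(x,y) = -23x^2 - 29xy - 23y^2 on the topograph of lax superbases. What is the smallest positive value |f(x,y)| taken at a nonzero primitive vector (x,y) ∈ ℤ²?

translate: b→-17 (≡29 mod 46), so (23,29,23)→(23,-17,17)
flip: (23,-17,17)→(17,17,23)
reduced (well bottom): (17,17,23) with a≤c, −a<b≤a
well minimum |f| = |-17| = 17 (negative-definite)

17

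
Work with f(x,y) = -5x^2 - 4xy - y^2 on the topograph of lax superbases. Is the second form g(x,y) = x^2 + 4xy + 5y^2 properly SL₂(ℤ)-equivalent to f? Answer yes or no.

D₁ = -4, D₂ = -4
f is negative-definite; reduce −f:
−f: flip: (5,4,1)→(1,-4,5)
−f: translate: b→0 (≡-4 mod 2), so (1,-4,5)→(1,0,1)
−f: reduced (well bottom): (1,0,1) with a≤c, −a<b≤a
flip sign back: reduced form of f is (-1,0,-1)
g: translate: b→0 (≡4 mod 2), so (1,4,5)→(1,0,1)
g: reduced (well bottom): (1,0,1) with a≤c, −a<b≤a
reduced forms (-1, 0, -1) vs (1, 0, 1) ⇒ inequivalent

no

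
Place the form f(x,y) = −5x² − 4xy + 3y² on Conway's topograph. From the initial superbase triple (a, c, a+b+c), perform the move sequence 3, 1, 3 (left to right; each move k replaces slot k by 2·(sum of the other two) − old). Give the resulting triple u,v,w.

start (-5,3,-6) = (f(1,0),f(0,1),f(1,1))
replace slot 3: 2·((-5)+3) − (-6) = 2 → (-5,3,2)
replace slot 1: 2·(3+2) − (-5) = 15 → (15,3,2)
replace slot 3: 2·(15+3) − 2 = 34 → (15,3,34)

15,3,34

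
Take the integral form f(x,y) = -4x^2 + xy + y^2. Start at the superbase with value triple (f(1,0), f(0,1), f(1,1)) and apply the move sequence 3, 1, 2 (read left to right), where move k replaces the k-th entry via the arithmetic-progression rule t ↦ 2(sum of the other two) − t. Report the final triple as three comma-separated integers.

start (-4,1,-2) = (f(1,0),f(0,1),f(1,1))
replace slot 3: 2·((-4)+1) − (-2) = -4 → (-4,1,-4)
replace slot 1: 2·(1+(-4)) − (-4) = -2 → (-2,1,-4)
replace slot 2: 2·((-2)+(-4)) − 1 = -13 → (-2,-13,-4)

-2,-13,-4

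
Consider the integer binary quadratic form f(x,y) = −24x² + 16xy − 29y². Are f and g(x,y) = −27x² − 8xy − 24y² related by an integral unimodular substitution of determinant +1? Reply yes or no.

D₁ = -2528, D₂ = -2528
f is negative-definite; reduce −f:
−f: reduced (well bottom): (24,-16,29) with a≤c, −a<b≤a
flip sign back: reduced form of f is (-24,16,-29)
g is negative-definite; reduce −g:
−g: flip: (27,8,24)→(24,-8,27)
−g: reduced (well bottom): (24,-8,27) with a≤c, −a<b≤a
flip sign back: reduced form of g is (-24,8,-27)
reduced forms (-24, 16, -29) vs (-24, 8, -27) ⇒ inequivalent

no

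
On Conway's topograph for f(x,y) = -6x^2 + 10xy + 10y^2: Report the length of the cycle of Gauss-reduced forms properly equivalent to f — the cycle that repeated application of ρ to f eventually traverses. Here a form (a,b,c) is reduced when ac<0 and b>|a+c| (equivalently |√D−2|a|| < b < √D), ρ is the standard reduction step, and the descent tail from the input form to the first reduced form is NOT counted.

D = 340, ⌊√D⌋ = 18
river: ρ → (10,10,-6)
river: ρ → (-6,14,6)
river: ρ → (6,10,-10)
river: ρ → (-10,10,6)
river: ρ → (6,14,-6)
river: ρ → (-6,10,10)
ρ-cycle length = 6 (tail of 0 descent steps not counted)

6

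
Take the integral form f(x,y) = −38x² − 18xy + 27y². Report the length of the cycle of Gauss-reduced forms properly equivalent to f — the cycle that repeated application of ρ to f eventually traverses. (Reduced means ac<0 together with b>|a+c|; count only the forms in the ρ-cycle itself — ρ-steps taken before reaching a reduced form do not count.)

D = 4428, ⌊√D⌋ = 66
descent: ρ → (27,18,-38)  [lands on river]
river: ρ → (-38,58,7)
river: ρ → (7,54,-54)
river: ρ → (-54,54,7)
river: ρ → (7,58,-38)
river: ρ → (-38,18,27)
river: ρ → (27,36,-29)
river: ρ → (-29,22,34)
river: ρ → (34,46,-17)
river: ρ → (-17,56,19)
river: ρ → (19,58,-14)
river: ρ → (-14,54,27)
river: ρ → (27,54,-14)
river: ρ → (-14,58,19)
river: ρ → (19,56,-17)
river: ρ → (-17,46,34)
river: ρ → (34,22,-29)
river: ρ → (-29,36,27)
ρ-cycle length = 18 (tail of 1 descent step not counted)

18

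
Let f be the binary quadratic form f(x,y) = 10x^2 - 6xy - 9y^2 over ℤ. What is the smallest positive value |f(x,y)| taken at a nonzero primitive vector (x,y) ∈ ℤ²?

descent: ρ → (-9,6,10)  [lands on river]
river: ρ → (10,14,-5)
river: ρ → (-5,16,7)
river: ρ → (7,12,-9)
closes: descent 1, river 4
min |a| on river = 5

5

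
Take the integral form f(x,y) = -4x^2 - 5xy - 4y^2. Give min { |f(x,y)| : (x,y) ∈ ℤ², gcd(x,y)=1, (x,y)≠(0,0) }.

translate: b→-3 (≡5 mod 8), so (4,5,4)→(4,-3,3)
flip: (4,-3,3)→(3,3,4)
reduced (well bottom): (3,3,4) with a≤c, −a<b≤a
well minimum |f| = |-3| = 3 (negative-definite)

3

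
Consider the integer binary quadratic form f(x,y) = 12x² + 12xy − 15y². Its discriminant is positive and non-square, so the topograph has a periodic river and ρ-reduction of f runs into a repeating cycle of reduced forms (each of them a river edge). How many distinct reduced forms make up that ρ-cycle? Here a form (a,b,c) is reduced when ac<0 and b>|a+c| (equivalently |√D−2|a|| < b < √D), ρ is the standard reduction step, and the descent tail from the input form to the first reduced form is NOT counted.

D = 864, ⌊√D⌋ = 29
river: ρ → (-15,18,9)
river: ρ → (9,18,-15)
river: ρ → (-15,12,12)
river: ρ → (12,12,-15)
ρ-cycle length = 4 (tail of 0 descent steps not counted)

4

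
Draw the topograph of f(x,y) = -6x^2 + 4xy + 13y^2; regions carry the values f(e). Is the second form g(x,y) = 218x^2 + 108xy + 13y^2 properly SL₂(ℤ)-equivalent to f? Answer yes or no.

D₁ = 328, D₂ = 328
river cycle of f (length 6): (-6, 16, 3), (3, 14, -11), (-11, 8, 6), (6, 16, -3), (-3, 14, 11), (11, 8, -6)
river cycle of g (length 6): (-6, 16, 3), (3, 14, -11), (-11, 8, 6), (6, 16, -3), (-3, 14, 11), (11, 8, -6)
cycles coincide ⇒ equivalent

yes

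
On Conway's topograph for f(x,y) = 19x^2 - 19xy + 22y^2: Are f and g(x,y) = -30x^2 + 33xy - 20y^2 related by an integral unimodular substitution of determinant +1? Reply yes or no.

D₁ = -1311, D₂ = -1311
f: translate: b→19 (≡-19 mod 38), so (19,-19,22)→(19,19,22)
f: reduced (well bottom): (19,19,22) with a≤c, −a<b≤a
g is negative-definite; reduce −g:
−g: translate: b→27 (≡-33 mod 60), so (30,-33,20)→(30,27,17)
−g: flip: (30,27,17)→(17,-27,30)
−g: translate: b→7 (≡-27 mod 34), so (17,-27,30)→(17,7,20)
−g: reduced (well bottom): (17,7,20) with a≤c, −a<b≤a
flip sign back: reduced form of g is (-17,-7,-20)
reduced forms (19, 19, 22) vs (-17, -7, -20) ⇒ inequivalent

no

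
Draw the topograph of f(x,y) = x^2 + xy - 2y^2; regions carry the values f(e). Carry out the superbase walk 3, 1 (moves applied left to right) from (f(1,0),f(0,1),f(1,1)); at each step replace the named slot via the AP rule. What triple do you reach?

start (1,-2,0) = (f(1,0),f(0,1),f(1,1))
replace slot 3: 2·(1+(-2)) − 0 = -2 → (1,-2,-2)
replace slot 1: 2·((-2)+(-2)) − 1 = -9 → (-9,-2,-2)

-9,-2,-2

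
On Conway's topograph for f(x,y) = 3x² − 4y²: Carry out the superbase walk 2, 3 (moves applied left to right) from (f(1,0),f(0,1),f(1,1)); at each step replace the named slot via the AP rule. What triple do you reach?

start (3,-4,-1) = (f(1,0),f(0,1),f(1,1))
replace slot 2: 2·(3+(-1)) − (-4) = 8 → (3,8,-1)
replace slot 3: 2·(3+8) − (-1) = 23 → (3,8,23)

3,8,23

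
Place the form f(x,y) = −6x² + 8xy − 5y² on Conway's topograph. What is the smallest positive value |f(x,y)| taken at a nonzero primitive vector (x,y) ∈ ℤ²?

translate: b→4 (≡-8 mod 12), so (6,-8,5)→(6,4,3)
flip: (6,4,3)→(3,-4,6)
translate: b→2 (≡-4 mod 6), so (3,-4,6)→(3,2,5)
reduced (well bottom): (3,2,5) with a≤c, −a<b≤a
well minimum |f| = |-3| = 3 (negative-definite)

3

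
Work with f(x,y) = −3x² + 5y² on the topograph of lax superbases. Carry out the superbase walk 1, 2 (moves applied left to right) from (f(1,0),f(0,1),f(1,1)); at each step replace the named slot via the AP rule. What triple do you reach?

start (-3,5,2) = (f(1,0),f(0,1),f(1,1))
replace slot 1: 2·(5+2) − (-3) = 17 → (17,5,2)
replace slot 2: 2·(17+2) − 5 = 33 → (17,33,2)

17,33,2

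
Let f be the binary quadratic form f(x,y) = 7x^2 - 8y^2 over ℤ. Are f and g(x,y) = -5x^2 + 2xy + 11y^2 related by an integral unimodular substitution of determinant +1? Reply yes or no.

D₁ = 224, D₂ = 224
river cycle of f (length 2): (7, 14, -1), (-1, 14, 7)
river cycle of g (length 4): (-5, 12, 4), (4, 12, -5), (-5, 8, 8), (8, 8, -5)
cycles differ ⇒ inequivalent

no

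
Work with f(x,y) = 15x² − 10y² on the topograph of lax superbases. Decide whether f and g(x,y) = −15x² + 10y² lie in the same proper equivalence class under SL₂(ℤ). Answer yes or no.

D₁ = 600, D₂ = 600
river cycle of f (length 2): (-10, 20, 5), (5, 20, -10)
river cycle of g (length 2): (10, 20, -5), (-5, 20, 10)
cycles differ ⇒ inequivalent

no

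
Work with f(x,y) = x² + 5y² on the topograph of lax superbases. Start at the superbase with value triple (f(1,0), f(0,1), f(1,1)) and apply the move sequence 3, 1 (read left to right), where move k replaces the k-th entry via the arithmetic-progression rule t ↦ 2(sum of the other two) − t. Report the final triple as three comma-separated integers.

start (1,5,6) = (f(1,0),f(0,1),f(1,1))
replace slot 3: 2·(1+5) − 6 = 6 → (1,5,6)
replace slot 1: 2·(5+6) − 1 = 21 → (21,5,6)

21,5,6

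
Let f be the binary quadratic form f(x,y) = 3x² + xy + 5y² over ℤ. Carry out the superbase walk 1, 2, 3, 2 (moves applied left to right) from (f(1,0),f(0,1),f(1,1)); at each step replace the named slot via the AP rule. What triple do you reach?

start (3,5,9) = (f(1,0),f(0,1),f(1,1))
replace slot 1: 2·(5+9) − 3 = 25 → (25,5,9)
replace slot 2: 2·(25+9) − 5 = 63 → (25,63,9)
replace slot 3: 2·(25+63) − 9 = 167 → (25,63,167)
replace slot 2: 2·(25+167) − 63 = 321 → (25,321,167)

25,321,167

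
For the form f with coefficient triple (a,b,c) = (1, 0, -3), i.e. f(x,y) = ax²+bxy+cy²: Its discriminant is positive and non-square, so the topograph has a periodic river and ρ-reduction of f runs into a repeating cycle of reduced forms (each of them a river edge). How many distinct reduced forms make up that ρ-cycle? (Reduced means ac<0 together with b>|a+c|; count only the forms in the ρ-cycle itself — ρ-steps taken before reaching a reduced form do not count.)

D = 12, ⌊√D⌋ = 3
descent: ρ → (-3,0,1)
descent: ρ → (1,2,-2)  [lands on river]
river: ρ → (-2,2,1)
ρ-cycle length = 2 (tail of 2 descent steps not counted)

2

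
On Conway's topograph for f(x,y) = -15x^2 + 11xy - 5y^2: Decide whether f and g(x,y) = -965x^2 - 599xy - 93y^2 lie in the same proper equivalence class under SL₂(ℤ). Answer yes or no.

D₁ = -179, D₂ = -179
f is negative-definite; reduce −f:
−f: flip: (15,-11,5)→(5,11,15)
−f: translate: b→1 (≡11 mod 10), so (5,11,15)→(5,1,9)
−f: reduced (well bottom): (5,1,9) with a≤c, −a<b≤a
flip sign back: reduced form of f is (-5,-1,-9)
g is negative-definite; reduce −g:
−g: flip: (965,599,93)→(93,-599,965)
−g: translate: b→-41 (≡-599 mod 186), so (93,-599,965)→(93,-41,5)
−g: flip: (93,-41,5)→(5,41,93)
−g: translate: b→1 (≡41 mod 10), so (5,41,93)→(5,1,9)
−g: reduced (well bottom): (5,1,9) with a≤c, −a<b≤a
flip sign back: reduced form of g is (-5,-1,-9)
reduced forms (-5, -1, -9) vs (-5, -1, -9) ⇒ equivalent

yes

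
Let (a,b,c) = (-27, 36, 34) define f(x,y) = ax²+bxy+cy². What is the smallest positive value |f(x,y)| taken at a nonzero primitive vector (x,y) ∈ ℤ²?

river: ρ → (34,32,-29)
river: ρ → (-29,26,37)
river: ρ → (37,48,-18)
river: ρ → (-18,60,19)
river: ρ → (19,54,-27)
river: ρ → (-27,54,19)
river: ρ → (19,60,-18)
river: ρ → (-18,48,37)
river: ρ → (37,26,-29)
river: ρ → (-29,32,34)
river: ρ → (34,36,-27)
river: ρ → (-27,18,43)
river: ρ → (43,68,-2)
river: ρ → (-2,68,43)
river: ρ → (43,18,-27)
river: ρ → (-27,36,34)
closes: descent 0, river 16
min |a| on river = 2

2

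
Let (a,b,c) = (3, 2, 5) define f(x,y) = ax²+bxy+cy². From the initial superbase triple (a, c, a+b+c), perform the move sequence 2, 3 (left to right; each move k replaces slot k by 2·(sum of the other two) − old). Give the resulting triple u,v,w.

start (3,5,10) = (f(1,0),f(0,1),f(1,1))
replace slot 2: 2·(3+10) − 5 = 21 → (3,21,10)
replace slot 3: 2·(3+21) − 10 = 38 → (3,21,38)

3,21,38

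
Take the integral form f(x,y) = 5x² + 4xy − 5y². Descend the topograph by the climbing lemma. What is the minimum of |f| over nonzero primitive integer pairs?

river: ρ → (-5,6,4)
river: ρ → (4,10,-1)
river: ρ → (-1,10,4)
river: ρ → (4,6,-5)
river: ρ → (-5,4,5)
river: ρ → (5,6,-4)
river: ρ → (-4,10,1)
river: ρ → (1,10,-4)
river: ρ → (-4,6,5)
river: ρ → (5,4,-5)
closes: descent 0, river 10
min |a| on river = 1

1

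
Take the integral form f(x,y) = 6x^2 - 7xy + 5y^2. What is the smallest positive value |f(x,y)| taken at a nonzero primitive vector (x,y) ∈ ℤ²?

translate: b→5 (≡-7 mod 12), so (6,-7,5)→(6,5,4)
flip: (6,5,4)→(4,-5,6)
translate: b→3 (≡-5 mod 8), so (4,-5,6)→(4,3,5)
reduced (well bottom): (4,3,5) with a≤c, −a<b≤a
well minimum = a = 4

4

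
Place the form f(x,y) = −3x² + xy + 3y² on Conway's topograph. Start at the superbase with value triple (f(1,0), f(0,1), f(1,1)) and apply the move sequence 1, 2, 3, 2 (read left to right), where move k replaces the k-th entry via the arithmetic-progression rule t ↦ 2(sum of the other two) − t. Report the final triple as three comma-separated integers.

start (-3,3,1) = (f(1,0),f(0,1),f(1,1))
replace slot 1: 2·(3+1) − (-3) = 11 → (11,3,1)
replace slot 2: 2·(11+1) − 3 = 21 → (11,21,1)
replace slot 3: 2·(11+21) − 1 = 63 → (11,21,63)
replace slot 2: 2·(11+63) − 21 = 127 → (11,127,63)

11,127,63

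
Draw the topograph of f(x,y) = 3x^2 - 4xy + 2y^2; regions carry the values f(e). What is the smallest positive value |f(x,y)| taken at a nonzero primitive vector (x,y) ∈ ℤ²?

translate: b→2 (≡-4 mod 6), so (3,-4,2)→(3,2,1)
flip: (3,2,1)→(1,-2,3)
translate: b→0 (≡-2 mod 2), so (1,-2,3)→(1,0,2)
reduced (well bottom): (1,0,2) with a≤c, −a<b≤a
well minimum = a = 1

1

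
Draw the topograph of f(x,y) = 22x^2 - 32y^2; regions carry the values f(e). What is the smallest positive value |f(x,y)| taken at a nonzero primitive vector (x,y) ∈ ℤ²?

descent: ρ → (-32,0,22)
descent: ρ → (22,44,-10)  [lands on river]
river: ρ → (-10,36,38)
river: ρ → (38,40,-8)
river: ρ → (-8,40,38)
river: ρ → (38,36,-10)
river: ρ → (-10,44,22)
closes: descent 2, river 6
min |a| on river = 8

8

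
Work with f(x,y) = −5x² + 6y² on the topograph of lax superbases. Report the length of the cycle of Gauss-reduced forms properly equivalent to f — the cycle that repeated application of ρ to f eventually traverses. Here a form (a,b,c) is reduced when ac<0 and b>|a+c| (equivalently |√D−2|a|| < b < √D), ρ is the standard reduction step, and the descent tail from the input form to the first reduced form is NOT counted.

D = 120, ⌊√D⌋ = 10
descent: ρ → (6,0,-5)
descent: ρ → (-5,10,1)  [lands on river]
river: ρ → (1,10,-5)
ρ-cycle length = 2 (tail of 2 descent steps not counted)

2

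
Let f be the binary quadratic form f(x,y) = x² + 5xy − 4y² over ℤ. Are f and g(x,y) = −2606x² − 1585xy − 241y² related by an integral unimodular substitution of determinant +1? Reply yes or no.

D₁ = 41, D₂ = 41
river cycle of f (length 10): (-4, 3, 2), (2, 5, -2), (-2, 3, 4), (4, 5, -1), (-1, 5, 4), (4, 3, -2), (-2, 5, 2), (2, 3, -4), (-4, 5, 1), (1, 5, -4)
river cycle of g (length 10): (-4, 3, 2), (2, 5, -2), (-2, 3, 4), (4, 5, -1), (-1, 5, 4), (4, 3, -2), (-2, 5, 2), (2, 3, -4), (-4, 5, 1), (1, 5, -4)
cycles coincide ⇒ equivalent

yes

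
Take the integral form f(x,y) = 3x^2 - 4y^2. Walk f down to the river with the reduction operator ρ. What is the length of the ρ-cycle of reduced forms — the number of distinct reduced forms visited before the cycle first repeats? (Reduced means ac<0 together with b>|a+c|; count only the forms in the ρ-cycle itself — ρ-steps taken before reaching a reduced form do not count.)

D = 48, ⌊√D⌋ = 6
descent: ρ → (-4,0,3)
descent: ρ → (3,6,-1)  [lands on river]
river: ρ → (-1,6,3)
ρ-cycle length = 2 (tail of 2 descent steps not counted)

2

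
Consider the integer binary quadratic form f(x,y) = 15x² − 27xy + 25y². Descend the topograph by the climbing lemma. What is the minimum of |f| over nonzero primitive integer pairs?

translate: b→3 (≡-27 mod 30), so (15,-27,25)→(15,3,13)
flip: (15,3,13)→(13,-3,15)
reduced (well bottom): (13,-3,15) with a≤c, −a<b≤a
well minimum = a = 13

13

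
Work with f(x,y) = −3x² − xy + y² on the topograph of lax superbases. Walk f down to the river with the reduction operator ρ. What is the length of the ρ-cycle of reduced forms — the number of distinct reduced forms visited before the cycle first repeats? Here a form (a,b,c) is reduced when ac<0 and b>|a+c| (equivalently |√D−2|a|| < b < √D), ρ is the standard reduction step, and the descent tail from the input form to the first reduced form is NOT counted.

D = 13, ⌊√D⌋ = 3
descent: ρ → (1,3,-1)  [lands on river]
river: ρ → (-1,3,1)
ρ-cycle length = 2 (tail of 1 descent step not counted)

2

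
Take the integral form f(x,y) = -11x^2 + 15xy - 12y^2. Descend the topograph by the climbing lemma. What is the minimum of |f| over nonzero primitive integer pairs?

translate: b→7 (≡-15 mod 22), so (11,-15,12)→(11,7,8)
flip: (11,7,8)→(8,-7,11)
reduced (well bottom): (8,-7,11) with a≤c, −a<b≤a
well minimum |f| = |-8| = 8 (negative-definite)

8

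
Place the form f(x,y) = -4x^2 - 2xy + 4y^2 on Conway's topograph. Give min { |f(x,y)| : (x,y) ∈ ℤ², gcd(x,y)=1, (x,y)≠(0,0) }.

descent: ρ → (4,2,-4)  [lands on river]
river: ρ → (-4,6,2)
river: ρ → (2,6,-4)
river: ρ → (-4,2,4)
river: ρ → (4,6,-2)
river: ρ → (-2,6,4)
closes: descent 1, river 6
min |a| on river = 2

2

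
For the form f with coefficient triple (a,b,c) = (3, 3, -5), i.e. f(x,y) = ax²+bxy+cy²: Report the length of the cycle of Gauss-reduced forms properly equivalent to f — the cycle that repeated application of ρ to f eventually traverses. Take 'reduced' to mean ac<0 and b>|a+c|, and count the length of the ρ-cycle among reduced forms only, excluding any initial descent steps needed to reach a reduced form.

D = 69, ⌊√D⌋ = 8
river: ρ → (-5,7,1)
river: ρ → (1,7,-5)
river: ρ → (-5,3,3)
river: ρ → (3,3,-5)
ρ-cycle length = 4 (tail of 0 descent steps not counted)

4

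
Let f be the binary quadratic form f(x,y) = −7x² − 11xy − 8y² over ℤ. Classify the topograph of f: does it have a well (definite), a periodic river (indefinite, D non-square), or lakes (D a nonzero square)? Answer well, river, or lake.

D = b²−4ac = (-11)² − 4·(-7)·(-8) = -103
D < 0 ⇒ definite ⇒ every region one sign ⇒ single well

well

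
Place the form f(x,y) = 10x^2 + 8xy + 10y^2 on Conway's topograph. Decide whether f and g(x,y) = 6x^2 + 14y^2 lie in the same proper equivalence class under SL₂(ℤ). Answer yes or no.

D₁ = -336, D₂ = -336
f: reduced (well bottom): (10,8,10) with a≤c, −a<b≤a
g: reduced (well bottom): (6,0,14) with a≤c, −a<b≤a
reduced forms (10, 8, 10) vs (6, 0, 14) ⇒ inequivalent

no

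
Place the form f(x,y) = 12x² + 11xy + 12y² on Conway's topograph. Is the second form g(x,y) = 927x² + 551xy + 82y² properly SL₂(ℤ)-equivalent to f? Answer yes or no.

D₁ = -455, D₂ = -455
f: reduced (well bottom): (12,11,12) with a≤c, −a<b≤a
g: flip: (927,551,82)→(82,-551,927)
g: translate: b→-59 (≡-551 mod 164), so (82,-551,927)→(82,-59,12)
g: flip: (82,-59,12)→(12,59,82)
g: translate: b→11 (≡59 mod 24), so (12,59,82)→(12,11,12)
g: reduced (well bottom): (12,11,12) with a≤c, −a<b≤a
reduced forms (12, 11, 12) vs (12, 11, 12) ⇒ equivalent

yes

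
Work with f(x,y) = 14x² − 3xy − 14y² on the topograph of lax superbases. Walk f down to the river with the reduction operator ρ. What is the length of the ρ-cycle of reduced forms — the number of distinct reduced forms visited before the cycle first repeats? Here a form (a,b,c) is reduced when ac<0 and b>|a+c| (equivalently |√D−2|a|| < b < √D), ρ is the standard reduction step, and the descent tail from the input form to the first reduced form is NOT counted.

D = 793, ⌊√D⌋ = 28
descent: ρ → (-14,3,14)  [lands on river]
river: ρ → (14,25,-3)
river: ρ → (-3,23,22)
river: ρ → (22,21,-4)
river: ρ → (-4,27,4)
river: ρ → (4,21,-22)
river: ρ → (-22,23,3)
river: ρ → (3,25,-14)
ρ-cycle length = 8 (tail of 1 descent step not counted)

8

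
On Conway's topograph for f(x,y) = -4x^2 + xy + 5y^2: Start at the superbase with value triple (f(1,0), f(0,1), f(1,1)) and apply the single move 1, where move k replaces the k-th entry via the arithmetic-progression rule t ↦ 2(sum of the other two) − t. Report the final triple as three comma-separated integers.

start (-4,5,2) = (f(1,0),f(0,1),f(1,1))
replace slot 1: 2·(5+2) − (-4) = 18 → (18,5,2)

18,5,2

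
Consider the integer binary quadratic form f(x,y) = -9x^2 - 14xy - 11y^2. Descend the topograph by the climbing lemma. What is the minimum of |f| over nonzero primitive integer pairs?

translate: b→-4 (≡14 mod 18), so (9,14,11)→(9,-4,6)
flip: (9,-4,6)→(6,4,9)
reduced (well bottom): (6,4,9) with a≤c, −a<b≤a
well minimum |f| = |-6| = 6 (negative-definite)

6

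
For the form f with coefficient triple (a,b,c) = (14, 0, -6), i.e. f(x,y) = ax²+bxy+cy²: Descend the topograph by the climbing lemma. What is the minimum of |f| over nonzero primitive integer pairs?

descent: ρ → (-6,12,8)  [lands on river]
river: ρ → (8,4,-10)
river: ρ → (-10,16,2)
river: ρ → (2,16,-10)
river: ρ → (-10,4,8)
river: ρ → (8,12,-6)
closes: descent 1, river 6
min |a| on river = 2

2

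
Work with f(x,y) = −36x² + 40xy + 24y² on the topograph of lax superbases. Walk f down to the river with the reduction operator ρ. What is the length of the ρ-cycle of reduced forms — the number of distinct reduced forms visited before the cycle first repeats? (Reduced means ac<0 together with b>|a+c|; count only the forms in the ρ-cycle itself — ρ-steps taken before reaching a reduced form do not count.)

D = 5056, ⌊√D⌋ = 71
river: ρ → (24,56,-20)
river: ρ → (-20,64,12)
river: ρ → (12,56,-40)
river: ρ → (-40,24,28)
river: ρ → (28,32,-36)
river: ρ → (-36,40,24)
ρ-cycle length = 6 (tail of 0 descent steps not counted)

6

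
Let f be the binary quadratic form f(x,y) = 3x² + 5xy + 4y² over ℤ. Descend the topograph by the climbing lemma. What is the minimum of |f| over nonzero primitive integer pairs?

translate: b→-1 (≡5 mod 6), so (3,5,4)→(3,-1,2)
flip: (3,-1,2)→(2,1,3)
reduced (well bottom): (2,1,3) with a≤c, −a<b≤a
well minimum = a = 2

2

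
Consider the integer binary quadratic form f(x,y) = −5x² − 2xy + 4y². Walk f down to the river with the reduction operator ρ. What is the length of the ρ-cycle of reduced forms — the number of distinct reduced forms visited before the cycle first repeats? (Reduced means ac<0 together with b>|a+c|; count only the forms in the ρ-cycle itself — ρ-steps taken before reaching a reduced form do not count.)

D = 84, ⌊√D⌋ = 9
descent: ρ → (4,2,-5)  [lands on river]
river: ρ → (-5,8,1)
river: ρ → (1,8,-5)
river: ρ → (-5,2,4)
river: ρ → (4,6,-3)
river: ρ → (-3,6,4)
ρ-cycle length = 6 (tail of 1 descent step not counted)

6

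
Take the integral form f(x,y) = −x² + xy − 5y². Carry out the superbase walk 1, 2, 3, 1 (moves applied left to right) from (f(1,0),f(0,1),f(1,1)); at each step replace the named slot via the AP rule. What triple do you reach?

start (-1,-5,-5) = (f(1,0),f(0,1),f(1,1))
replace slot 1: 2·((-5)+(-5)) − (-1) = -19 → (-19,-5,-5)
replace slot 2: 2·((-19)+(-5)) − (-5) = -43 → (-19,-43,-5)
replace slot 3: 2·((-19)+(-43)) − (-5) = -119 → (-19,-43,-119)
replace slot 1: 2·((-43)+(-119)) − (-19) = -305 → (-305,-43,-119)

-305,-43,-119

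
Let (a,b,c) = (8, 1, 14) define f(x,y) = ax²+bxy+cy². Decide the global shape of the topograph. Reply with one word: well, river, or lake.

D = b²−4ac = 1² − 4·8·14 = -447
D < 0 ⇒ definite ⇒ every region one sign ⇒ single well

well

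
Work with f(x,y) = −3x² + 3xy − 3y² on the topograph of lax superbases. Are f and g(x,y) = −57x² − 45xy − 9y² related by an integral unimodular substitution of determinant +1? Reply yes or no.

D₁ = -27, D₂ = -27
f is negative-definite; reduce −f:
−f: translate: b→3 (≡-3 mod 6), so (3,-3,3)→(3,3,3)
−f: reduced (well bottom): (3,3,3) with a≤c, −a<b≤a
flip sign back: reduced form of f is (-3,-3,-3)
g is negative-definite; reduce −g:
−g: flip: (57,45,9)→(9,-45,57)
−g: translate: b→9 (≡-45 mod 18), so (9,-45,57)→(9,9,3)
−g: flip: (9,9,3)→(3,-9,9)
−g: translate: b→3 (≡-9 mod 6), so (3,-9,9)→(3,3,3)
−g: reduced (well bottom): (3,3,3) with a≤c, −a<b≤a
flip sign back: reduced form of g is (-3,-3,-3)
reduced forms (-3, -3, -3) vs (-3, -3, -3) ⇒ equivalent

yes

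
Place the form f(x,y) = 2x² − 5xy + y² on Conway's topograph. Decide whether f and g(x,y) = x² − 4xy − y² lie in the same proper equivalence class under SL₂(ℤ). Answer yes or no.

D₁ = 17, D₂ = 20
discriminants differ ⇒ not SL₂(ℤ)-equivalent

no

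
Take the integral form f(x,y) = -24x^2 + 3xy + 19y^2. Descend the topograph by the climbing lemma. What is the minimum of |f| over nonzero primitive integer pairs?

descent: ρ → (19,35,-8)  [lands on river]
river: ρ → (-8,29,31)
river: ρ → (31,33,-6)
river: ρ → (-6,39,13)
river: ρ → (13,39,-6)
river: ρ → (-6,33,31)
river: ρ → (31,29,-8)
river: ρ → (-8,35,19)
river: ρ → (19,41,-2)
river: ρ → (-2,39,39)
river: ρ → (39,39,-2)
river: ρ → (-2,41,19)
closes: descent 1, river 12
min |a| on river = 2

2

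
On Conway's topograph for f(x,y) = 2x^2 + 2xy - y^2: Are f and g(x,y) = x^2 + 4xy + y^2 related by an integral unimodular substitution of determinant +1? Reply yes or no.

D₁ = 12, D₂ = 12
river cycle of f (length 2): (-1, 2, 2), (2, 2, -1)
river cycle of g (length 2): (1, 2, -2), (-2, 2, 1)
cycles differ ⇒ inequivalent

no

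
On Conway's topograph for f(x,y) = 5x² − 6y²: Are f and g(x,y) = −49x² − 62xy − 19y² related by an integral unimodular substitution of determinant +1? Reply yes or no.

D₁ = 120, D₂ = 120
river cycle of f (length 2): (5, 10, -1), (-1, 10, 5)
river cycle of g (length 2): (-1, 10, 5), (5, 10, -1)
cycles coincide ⇒ equivalent

yes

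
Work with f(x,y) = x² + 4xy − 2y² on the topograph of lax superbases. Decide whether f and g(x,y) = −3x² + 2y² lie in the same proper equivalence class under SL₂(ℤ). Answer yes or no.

D₁ = 24, D₂ = 24
river cycle of f (length 2): (-2, 4, 1), (1, 4, -2)
river cycle of g (length 2): (2, 4, -1), (-1, 4, 2)
cycles differ ⇒ inequivalent

no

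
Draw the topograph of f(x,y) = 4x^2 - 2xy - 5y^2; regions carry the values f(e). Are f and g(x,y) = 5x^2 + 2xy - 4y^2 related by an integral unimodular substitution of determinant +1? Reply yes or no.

D₁ = 84, D₂ = 84
river cycle of f (length 6): (-5, 2, 4), (4, 6, -3), (-3, 6, 4), (4, 2, -5), (-5, 8, 1), (1, 8, -5)
river cycle of g (length 6): (-4, 6, 3), (3, 6, -4), (-4, 2, 5), (5, 8, -1), (-1, 8, 5), (5, 2, -4)
cycles differ ⇒ inequivalent

no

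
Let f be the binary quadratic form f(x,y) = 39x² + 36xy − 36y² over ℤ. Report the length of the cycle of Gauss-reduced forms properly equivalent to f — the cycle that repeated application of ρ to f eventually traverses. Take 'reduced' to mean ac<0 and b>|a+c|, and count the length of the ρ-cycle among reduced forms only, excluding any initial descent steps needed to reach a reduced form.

D = 6912, ⌊√D⌋ = 83
river: ρ → (-36,36,39)
river: ρ → (39,42,-33)
river: ρ → (-33,24,48)
river: ρ → (48,72,-9)
river: ρ → (-9,72,48)
river: ρ → (48,24,-33)
river: ρ → (-33,42,39)
river: ρ → (39,36,-36)
ρ-cycle length = 8 (tail of 0 descent steps not counted)

8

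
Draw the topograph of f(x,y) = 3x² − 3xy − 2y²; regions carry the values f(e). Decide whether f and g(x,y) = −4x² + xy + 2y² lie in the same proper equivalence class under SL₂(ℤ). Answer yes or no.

D₁ = 33, D₂ = 33
river cycle of f (length 4): (-2, 3, 3), (3, 3, -2), (-2, 5, 1), (1, 5, -2)
river cycle of g (length 4): (2, 3, -3), (-3, 3, 2), (2, 5, -1), (-1, 5, 2)
cycles differ ⇒ inequivalent

no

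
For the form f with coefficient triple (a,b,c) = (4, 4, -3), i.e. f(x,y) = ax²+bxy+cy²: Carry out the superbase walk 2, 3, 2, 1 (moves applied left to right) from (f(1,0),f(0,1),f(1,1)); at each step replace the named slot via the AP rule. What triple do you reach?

start (4,-3,5) = (f(1,0),f(0,1),f(1,1))
replace slot 2: 2·(4+5) − (-3) = 21 → (4,21,5)
replace slot 3: 2·(4+21) − 5 = 45 → (4,21,45)
replace slot 2: 2·(4+45) − 21 = 77 → (4,77,45)
replace slot 1: 2·(77+45) − 4 = 240 → (240,77,45)

240,77,45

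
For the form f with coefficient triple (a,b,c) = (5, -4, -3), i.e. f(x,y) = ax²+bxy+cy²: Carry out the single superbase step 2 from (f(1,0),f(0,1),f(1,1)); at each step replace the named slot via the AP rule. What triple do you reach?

start (5,-3,-2) = (f(1,0),f(0,1),f(1,1))
replace slot 2: 2·(5+(-2)) − (-3) = 9 → (5,9,-2)

5,9,-2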